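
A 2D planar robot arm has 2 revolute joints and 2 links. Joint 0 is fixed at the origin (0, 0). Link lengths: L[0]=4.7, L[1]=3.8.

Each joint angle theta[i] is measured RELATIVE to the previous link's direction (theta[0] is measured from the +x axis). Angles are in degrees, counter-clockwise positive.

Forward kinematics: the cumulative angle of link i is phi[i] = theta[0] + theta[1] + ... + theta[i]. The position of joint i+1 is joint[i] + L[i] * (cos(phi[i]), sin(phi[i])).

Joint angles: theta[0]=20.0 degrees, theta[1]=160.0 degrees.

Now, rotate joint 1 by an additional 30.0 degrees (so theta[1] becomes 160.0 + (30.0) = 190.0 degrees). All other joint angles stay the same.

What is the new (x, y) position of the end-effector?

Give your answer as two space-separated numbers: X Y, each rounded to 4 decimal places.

joint[0] = (0.0000, 0.0000)  (base)
link 0: phi[0] = 20 = 20 deg
  cos(20 deg) = 0.9397, sin(20 deg) = 0.3420
  joint[1] = (0.0000, 0.0000) + 4.7 * (0.9397, 0.3420) = (0.0000 + 4.4166, 0.0000 + 1.6075) = (4.4166, 1.6075)
link 1: phi[1] = 20 + 190 = 210 deg
  cos(210 deg) = -0.8660, sin(210 deg) = -0.5000
  joint[2] = (4.4166, 1.6075) + 3.8 * (-0.8660, -0.5000) = (4.4166 + -3.2909, 1.6075 + -1.9000) = (1.1257, -0.2925)
End effector: (1.1257, -0.2925)

Answer: 1.1257 -0.2925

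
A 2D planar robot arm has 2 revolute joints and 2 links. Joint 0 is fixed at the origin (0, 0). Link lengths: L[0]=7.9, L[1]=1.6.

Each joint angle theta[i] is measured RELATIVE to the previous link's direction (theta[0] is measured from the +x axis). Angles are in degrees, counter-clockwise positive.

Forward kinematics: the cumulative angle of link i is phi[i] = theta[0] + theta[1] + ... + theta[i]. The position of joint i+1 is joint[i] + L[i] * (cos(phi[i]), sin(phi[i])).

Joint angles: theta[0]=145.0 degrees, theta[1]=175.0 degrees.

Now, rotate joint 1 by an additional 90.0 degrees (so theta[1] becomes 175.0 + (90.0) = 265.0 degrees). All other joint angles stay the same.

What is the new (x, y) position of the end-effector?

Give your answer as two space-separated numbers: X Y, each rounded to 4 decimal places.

joint[0] = (0.0000, 0.0000)  (base)
link 0: phi[0] = 145 = 145 deg
  cos(145 deg) = -0.8192, sin(145 deg) = 0.5736
  joint[1] = (0.0000, 0.0000) + 7.9 * (-0.8192, 0.5736) = (0.0000 + -6.4713, 0.0000 + 4.5313) = (-6.4713, 4.5313)
link 1: phi[1] = 145 + 265 = 410 deg
  cos(410 deg) = 0.6428, sin(410 deg) = 0.7660
  joint[2] = (-6.4713, 4.5313) + 1.6 * (0.6428, 0.7660) = (-6.4713 + 1.0285, 4.5313 + 1.2257) = (-5.4428, 5.7569)
End effector: (-5.4428, 5.7569)

Answer: -5.4428 5.7569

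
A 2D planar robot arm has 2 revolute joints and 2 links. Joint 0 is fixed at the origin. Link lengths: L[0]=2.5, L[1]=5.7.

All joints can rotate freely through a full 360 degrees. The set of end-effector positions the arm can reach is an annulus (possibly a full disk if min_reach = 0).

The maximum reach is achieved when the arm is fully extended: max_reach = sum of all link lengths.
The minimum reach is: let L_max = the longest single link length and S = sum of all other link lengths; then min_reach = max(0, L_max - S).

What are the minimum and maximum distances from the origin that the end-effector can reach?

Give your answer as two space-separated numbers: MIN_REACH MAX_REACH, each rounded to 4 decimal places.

Link lengths: [2.5, 5.7]
max_reach = 2.5 + 5.7 = 8.2
L_max = max([2.5, 5.7]) = 5.7
S (sum of others) = 8.2 - 5.7 = 2.5
min_reach = max(0, 5.7 - 2.5) = max(0, 3.2) = 3.2

Answer: 3.2000 8.2000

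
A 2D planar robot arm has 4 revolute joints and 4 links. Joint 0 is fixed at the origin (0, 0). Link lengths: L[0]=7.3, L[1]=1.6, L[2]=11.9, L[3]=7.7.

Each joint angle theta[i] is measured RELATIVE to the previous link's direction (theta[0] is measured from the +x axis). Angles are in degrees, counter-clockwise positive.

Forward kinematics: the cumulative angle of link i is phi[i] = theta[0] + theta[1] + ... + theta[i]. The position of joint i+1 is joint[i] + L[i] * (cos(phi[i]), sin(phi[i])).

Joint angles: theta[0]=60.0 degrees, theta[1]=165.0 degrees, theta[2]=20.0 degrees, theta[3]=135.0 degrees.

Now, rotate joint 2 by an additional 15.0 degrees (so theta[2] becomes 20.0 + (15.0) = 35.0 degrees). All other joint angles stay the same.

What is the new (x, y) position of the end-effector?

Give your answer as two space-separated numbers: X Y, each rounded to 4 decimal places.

joint[0] = (0.0000, 0.0000)  (base)
link 0: phi[0] = 60 = 60 deg
  cos(60 deg) = 0.5000, sin(60 deg) = 0.8660
  joint[1] = (0.0000, 0.0000) + 7.3 * (0.5000, 0.8660) = (0.0000 + 3.6500, 0.0000 + 6.3220) = (3.6500, 6.3220)
link 1: phi[1] = 60 + 165 = 225 deg
  cos(225 deg) = -0.7071, sin(225 deg) = -0.7071
  joint[2] = (3.6500, 6.3220) + 1.6 * (-0.7071, -0.7071) = (3.6500 + -1.1314, 6.3220 + -1.1314) = (2.5186, 5.1906)
link 2: phi[2] = 60 + 165 + 35 = 260 deg
  cos(260 deg) = -0.1736, sin(260 deg) = -0.9848
  joint[3] = (2.5186, 5.1906) + 11.9 * (-0.1736, -0.9848) = (2.5186 + -2.0664, 5.1906 + -11.7192) = (0.4522, -6.5286)
link 3: phi[3] = 60 + 165 + 35 + 135 = 395 deg
  cos(395 deg) = 0.8192, sin(395 deg) = 0.5736
  joint[4] = (0.4522, -6.5286) + 7.7 * (0.8192, 0.5736) = (0.4522 + 6.3075, -6.5286 + 4.4165) = (6.7597, -2.1121)
End effector: (6.7597, -2.1121)

Answer: 6.7597 -2.1121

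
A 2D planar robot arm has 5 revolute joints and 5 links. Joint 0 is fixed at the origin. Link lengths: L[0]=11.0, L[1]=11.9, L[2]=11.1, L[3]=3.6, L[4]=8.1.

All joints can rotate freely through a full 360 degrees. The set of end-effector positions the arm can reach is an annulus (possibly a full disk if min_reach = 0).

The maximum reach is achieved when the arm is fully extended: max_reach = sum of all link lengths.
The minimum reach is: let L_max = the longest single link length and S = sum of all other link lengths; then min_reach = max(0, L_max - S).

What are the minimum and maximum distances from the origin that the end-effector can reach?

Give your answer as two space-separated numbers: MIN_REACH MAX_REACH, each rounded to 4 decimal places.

Link lengths: [11.0, 11.9, 11.1, 3.6, 8.1]
max_reach = 11 + 11.9 + 11.1 + 3.6 + 8.1 = 45.7
L_max = max([11.0, 11.9, 11.1, 3.6, 8.1]) = 11.9
S (sum of others) = 45.7 - 11.9 = 33.8
min_reach = max(0, 11.9 - 33.8) = max(0, -21.9) = 0

Answer: 0.0000 45.7000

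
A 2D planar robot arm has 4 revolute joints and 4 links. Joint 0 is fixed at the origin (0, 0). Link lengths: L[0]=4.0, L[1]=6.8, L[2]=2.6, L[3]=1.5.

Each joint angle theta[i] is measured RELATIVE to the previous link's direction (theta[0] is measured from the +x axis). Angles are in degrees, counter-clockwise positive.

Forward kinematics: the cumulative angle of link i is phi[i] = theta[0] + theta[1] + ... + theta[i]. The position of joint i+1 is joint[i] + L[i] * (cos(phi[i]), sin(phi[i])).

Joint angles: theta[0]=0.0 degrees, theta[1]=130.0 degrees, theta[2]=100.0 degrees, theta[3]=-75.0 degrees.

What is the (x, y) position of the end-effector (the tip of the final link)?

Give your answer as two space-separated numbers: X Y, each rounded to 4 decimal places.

Answer: -3.4017 3.8513

Derivation:
joint[0] = (0.0000, 0.0000)  (base)
link 0: phi[0] = 0 = 0 deg
  cos(0 deg) = 1.0000, sin(0 deg) = 0.0000
  joint[1] = (0.0000, 0.0000) + 4 * (1.0000, 0.0000) = (0.0000 + 4.0000, 0.0000 + 0.0000) = (4.0000, 0.0000)
link 1: phi[1] = 0 + 130 = 130 deg
  cos(130 deg) = -0.6428, sin(130 deg) = 0.7660
  joint[2] = (4.0000, 0.0000) + 6.8 * (-0.6428, 0.7660) = (4.0000 + -4.3710, 0.0000 + 5.2091) = (-0.3710, 5.2091)
link 2: phi[2] = 0 + 130 + 100 = 230 deg
  cos(230 deg) = -0.6428, sin(230 deg) = -0.7660
  joint[3] = (-0.3710, 5.2091) + 2.6 * (-0.6428, -0.7660) = (-0.3710 + -1.6712, 5.2091 + -1.9917) = (-2.0422, 3.2174)
link 3: phi[3] = 0 + 130 + 100 + -75 = 155 deg
  cos(155 deg) = -0.9063, sin(155 deg) = 0.4226
  joint[4] = (-2.0422, 3.2174) + 1.5 * (-0.9063, 0.4226) = (-2.0422 + -1.3595, 3.2174 + 0.6339) = (-3.4017, 3.8513)
End effector: (-3.4017, 3.8513)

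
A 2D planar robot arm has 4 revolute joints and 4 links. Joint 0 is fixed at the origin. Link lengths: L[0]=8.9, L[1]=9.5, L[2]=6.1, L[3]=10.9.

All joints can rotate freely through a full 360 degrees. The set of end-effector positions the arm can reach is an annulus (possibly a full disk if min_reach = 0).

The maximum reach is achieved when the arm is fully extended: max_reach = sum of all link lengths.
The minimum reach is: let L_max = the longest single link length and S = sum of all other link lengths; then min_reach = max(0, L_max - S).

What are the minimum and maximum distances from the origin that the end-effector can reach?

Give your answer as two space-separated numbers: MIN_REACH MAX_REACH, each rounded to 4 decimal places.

Answer: 0.0000 35.4000

Derivation:
Link lengths: [8.9, 9.5, 6.1, 10.9]
max_reach = 8.9 + 9.5 + 6.1 + 10.9 = 35.4
L_max = max([8.9, 9.5, 6.1, 10.9]) = 10.9
S (sum of others) = 35.4 - 10.9 = 24.5
min_reach = max(0, 10.9 - 24.5) = max(0, -13.6) = 0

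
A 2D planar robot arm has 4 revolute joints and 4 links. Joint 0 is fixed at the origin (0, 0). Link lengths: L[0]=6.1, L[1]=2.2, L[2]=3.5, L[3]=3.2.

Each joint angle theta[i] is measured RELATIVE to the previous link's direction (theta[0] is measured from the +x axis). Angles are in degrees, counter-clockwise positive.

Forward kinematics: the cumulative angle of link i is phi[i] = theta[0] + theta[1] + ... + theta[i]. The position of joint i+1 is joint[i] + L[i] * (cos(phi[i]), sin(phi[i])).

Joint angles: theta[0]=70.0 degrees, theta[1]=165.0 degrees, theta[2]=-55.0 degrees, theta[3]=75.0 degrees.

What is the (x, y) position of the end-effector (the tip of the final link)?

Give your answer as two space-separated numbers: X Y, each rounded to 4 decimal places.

joint[0] = (0.0000, 0.0000)  (base)
link 0: phi[0] = 70 = 70 deg
  cos(70 deg) = 0.3420, sin(70 deg) = 0.9397
  joint[1] = (0.0000, 0.0000) + 6.1 * (0.3420, 0.9397) = (0.0000 + 2.0863, 0.0000 + 5.7321) = (2.0863, 5.7321)
link 1: phi[1] = 70 + 165 = 235 deg
  cos(235 deg) = -0.5736, sin(235 deg) = -0.8192
  joint[2] = (2.0863, 5.7321) + 2.2 * (-0.5736, -0.8192) = (2.0863 + -1.2619, 5.7321 + -1.8021) = (0.8245, 3.9300)
link 2: phi[2] = 70 + 165 + -55 = 180 deg
  cos(180 deg) = -1.0000, sin(180 deg) = 0.0000
  joint[3] = (0.8245, 3.9300) + 3.5 * (-1.0000, 0.0000) = (0.8245 + -3.5000, 3.9300 + 0.0000) = (-2.6755, 3.9300)
link 3: phi[3] = 70 + 165 + -55 + 75 = 255 deg
  cos(255 deg) = -0.2588, sin(255 deg) = -0.9659
  joint[4] = (-2.6755, 3.9300) + 3.2 * (-0.2588, -0.9659) = (-2.6755 + -0.8282, 3.9300 + -3.0910) = (-3.5038, 0.8390)
End effector: (-3.5038, 0.8390)

Answer: -3.5038 0.8390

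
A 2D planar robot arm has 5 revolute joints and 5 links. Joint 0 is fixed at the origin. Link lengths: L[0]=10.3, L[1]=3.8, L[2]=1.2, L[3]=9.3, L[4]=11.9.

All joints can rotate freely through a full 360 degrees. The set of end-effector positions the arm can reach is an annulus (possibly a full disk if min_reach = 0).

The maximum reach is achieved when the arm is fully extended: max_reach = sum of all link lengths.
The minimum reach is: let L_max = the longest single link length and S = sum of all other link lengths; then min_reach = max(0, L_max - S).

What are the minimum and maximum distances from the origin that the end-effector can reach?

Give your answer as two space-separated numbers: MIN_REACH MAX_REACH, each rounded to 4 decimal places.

Link lengths: [10.3, 3.8, 1.2, 9.3, 11.9]
max_reach = 10.3 + 3.8 + 1.2 + 9.3 + 11.9 = 36.5
L_max = max([10.3, 3.8, 1.2, 9.3, 11.9]) = 11.9
S (sum of others) = 36.5 - 11.9 = 24.6
min_reach = max(0, 11.9 - 24.6) = max(0, -12.7) = 0

Answer: 0.0000 36.5000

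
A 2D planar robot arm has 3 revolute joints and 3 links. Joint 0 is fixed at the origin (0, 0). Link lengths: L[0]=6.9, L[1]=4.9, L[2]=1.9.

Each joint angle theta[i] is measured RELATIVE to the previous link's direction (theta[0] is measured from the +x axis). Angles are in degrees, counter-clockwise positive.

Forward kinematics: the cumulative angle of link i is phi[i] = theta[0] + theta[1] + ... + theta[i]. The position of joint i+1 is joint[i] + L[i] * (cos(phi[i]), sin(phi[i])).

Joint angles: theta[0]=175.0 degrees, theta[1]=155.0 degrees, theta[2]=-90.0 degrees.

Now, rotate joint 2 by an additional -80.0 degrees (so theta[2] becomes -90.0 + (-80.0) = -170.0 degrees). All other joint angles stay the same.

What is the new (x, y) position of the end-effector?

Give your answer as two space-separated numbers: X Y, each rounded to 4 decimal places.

joint[0] = (0.0000, 0.0000)  (base)
link 0: phi[0] = 175 = 175 deg
  cos(175 deg) = -0.9962, sin(175 deg) = 0.0872
  joint[1] = (0.0000, 0.0000) + 6.9 * (-0.9962, 0.0872) = (0.0000 + -6.8737, 0.0000 + 0.6014) = (-6.8737, 0.6014)
link 1: phi[1] = 175 + 155 = 330 deg
  cos(330 deg) = 0.8660, sin(330 deg) = -0.5000
  joint[2] = (-6.8737, 0.6014) + 4.9 * (0.8660, -0.5000) = (-6.8737 + 4.2435, 0.6014 + -2.4500) = (-2.6302, -1.8486)
link 2: phi[2] = 175 + 155 + -170 = 160 deg
  cos(160 deg) = -0.9397, sin(160 deg) = 0.3420
  joint[3] = (-2.6302, -1.8486) + 1.9 * (-0.9397, 0.3420) = (-2.6302 + -1.7854, -1.8486 + 0.6498) = (-4.4156, -1.1988)
End effector: (-4.4156, -1.1988)

Answer: -4.4156 -1.1988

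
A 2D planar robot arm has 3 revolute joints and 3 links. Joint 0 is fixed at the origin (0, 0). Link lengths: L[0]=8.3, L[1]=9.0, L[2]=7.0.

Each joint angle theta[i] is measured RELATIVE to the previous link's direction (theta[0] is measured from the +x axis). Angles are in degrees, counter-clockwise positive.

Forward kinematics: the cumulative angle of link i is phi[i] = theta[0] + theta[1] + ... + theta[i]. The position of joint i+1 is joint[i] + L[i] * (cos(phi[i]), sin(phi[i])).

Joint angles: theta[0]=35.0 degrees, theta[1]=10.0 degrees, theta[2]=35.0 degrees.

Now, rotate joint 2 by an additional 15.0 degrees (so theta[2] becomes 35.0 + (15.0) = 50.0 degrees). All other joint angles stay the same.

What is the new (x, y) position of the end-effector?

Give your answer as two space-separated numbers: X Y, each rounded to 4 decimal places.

Answer: 12.5528 18.0980

Derivation:
joint[0] = (0.0000, 0.0000)  (base)
link 0: phi[0] = 35 = 35 deg
  cos(35 deg) = 0.8192, sin(35 deg) = 0.5736
  joint[1] = (0.0000, 0.0000) + 8.3 * (0.8192, 0.5736) = (0.0000 + 6.7990, 0.0000 + 4.7607) = (6.7990, 4.7607)
link 1: phi[1] = 35 + 10 = 45 deg
  cos(45 deg) = 0.7071, sin(45 deg) = 0.7071
  joint[2] = (6.7990, 4.7607) + 9 * (0.7071, 0.7071) = (6.7990 + 6.3640, 4.7607 + 6.3640) = (13.1629, 11.1246)
link 2: phi[2] = 35 + 10 + 50 = 95 deg
  cos(95 deg) = -0.0872, sin(95 deg) = 0.9962
  joint[3] = (13.1629, 11.1246) + 7 * (-0.0872, 0.9962) = (13.1629 + -0.6101, 11.1246 + 6.9734) = (12.5528, 18.0980)
End effector: (12.5528, 18.0980)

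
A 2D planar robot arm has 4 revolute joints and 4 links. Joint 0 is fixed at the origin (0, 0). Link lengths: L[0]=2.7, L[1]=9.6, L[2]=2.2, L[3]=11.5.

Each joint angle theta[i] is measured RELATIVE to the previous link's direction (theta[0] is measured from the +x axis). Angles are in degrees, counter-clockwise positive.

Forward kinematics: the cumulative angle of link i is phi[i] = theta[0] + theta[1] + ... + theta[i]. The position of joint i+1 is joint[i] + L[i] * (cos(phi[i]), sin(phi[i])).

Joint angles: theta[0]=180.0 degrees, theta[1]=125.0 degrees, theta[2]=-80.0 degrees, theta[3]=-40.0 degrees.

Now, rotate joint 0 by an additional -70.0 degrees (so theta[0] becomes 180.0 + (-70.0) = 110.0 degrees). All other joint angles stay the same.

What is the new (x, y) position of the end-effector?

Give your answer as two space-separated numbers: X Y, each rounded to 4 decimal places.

Answer: -13.2838 6.0256

Derivation:
joint[0] = (0.0000, 0.0000)  (base)
link 0: phi[0] = 110 = 110 deg
  cos(110 deg) = -0.3420, sin(110 deg) = 0.9397
  joint[1] = (0.0000, 0.0000) + 2.7 * (-0.3420, 0.9397) = (0.0000 + -0.9235, 0.0000 + 2.5372) = (-0.9235, 2.5372)
link 1: phi[1] = 110 + 125 = 235 deg
  cos(235 deg) = -0.5736, sin(235 deg) = -0.8192
  joint[2] = (-0.9235, 2.5372) + 9.6 * (-0.5736, -0.8192) = (-0.9235 + -5.5063, 2.5372 + -7.8639) = (-6.4298, -5.3267)
link 2: phi[2] = 110 + 125 + -80 = 155 deg
  cos(155 deg) = -0.9063, sin(155 deg) = 0.4226
  joint[3] = (-6.4298, -5.3267) + 2.2 * (-0.9063, 0.4226) = (-6.4298 + -1.9939, -5.3267 + 0.9298) = (-8.4237, -4.3969)
link 3: phi[3] = 110 + 125 + -80 + -40 = 115 deg
  cos(115 deg) = -0.4226, sin(115 deg) = 0.9063
  joint[4] = (-8.4237, -4.3969) + 11.5 * (-0.4226, 0.9063) = (-8.4237 + -4.8601, -4.3969 + 10.4225) = (-13.2838, 6.0256)
End effector: (-13.2838, 6.0256)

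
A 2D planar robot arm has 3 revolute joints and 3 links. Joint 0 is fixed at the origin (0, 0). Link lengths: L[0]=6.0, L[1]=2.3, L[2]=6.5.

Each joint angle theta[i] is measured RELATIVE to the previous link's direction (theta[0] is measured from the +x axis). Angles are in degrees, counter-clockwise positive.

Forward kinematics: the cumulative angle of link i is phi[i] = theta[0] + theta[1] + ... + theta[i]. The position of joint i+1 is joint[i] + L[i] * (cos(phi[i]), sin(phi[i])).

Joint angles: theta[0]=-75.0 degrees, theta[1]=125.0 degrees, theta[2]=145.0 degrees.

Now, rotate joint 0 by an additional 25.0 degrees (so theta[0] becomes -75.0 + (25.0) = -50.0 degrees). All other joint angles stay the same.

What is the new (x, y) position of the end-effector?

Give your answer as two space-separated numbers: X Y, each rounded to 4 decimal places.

Answer: -0.5273 -6.5528

Derivation:
joint[0] = (0.0000, 0.0000)  (base)
link 0: phi[0] = -50 = -50 deg
  cos(-50 deg) = 0.6428, sin(-50 deg) = -0.7660
  joint[1] = (0.0000, 0.0000) + 6 * (0.6428, -0.7660) = (0.0000 + 3.8567, 0.0000 + -4.5963) = (3.8567, -4.5963)
link 1: phi[1] = -50 + 125 = 75 deg
  cos(75 deg) = 0.2588, sin(75 deg) = 0.9659
  joint[2] = (3.8567, -4.5963) + 2.3 * (0.2588, 0.9659) = (3.8567 + 0.5953, -4.5963 + 2.2216) = (4.4520, -2.3746)
link 2: phi[2] = -50 + 125 + 145 = 220 deg
  cos(220 deg) = -0.7660, sin(220 deg) = -0.6428
  joint[3] = (4.4520, -2.3746) + 6.5 * (-0.7660, -0.6428) = (4.4520 + -4.9793, -2.3746 + -4.1781) = (-0.5273, -6.5528)
End effector: (-0.5273, -6.5528)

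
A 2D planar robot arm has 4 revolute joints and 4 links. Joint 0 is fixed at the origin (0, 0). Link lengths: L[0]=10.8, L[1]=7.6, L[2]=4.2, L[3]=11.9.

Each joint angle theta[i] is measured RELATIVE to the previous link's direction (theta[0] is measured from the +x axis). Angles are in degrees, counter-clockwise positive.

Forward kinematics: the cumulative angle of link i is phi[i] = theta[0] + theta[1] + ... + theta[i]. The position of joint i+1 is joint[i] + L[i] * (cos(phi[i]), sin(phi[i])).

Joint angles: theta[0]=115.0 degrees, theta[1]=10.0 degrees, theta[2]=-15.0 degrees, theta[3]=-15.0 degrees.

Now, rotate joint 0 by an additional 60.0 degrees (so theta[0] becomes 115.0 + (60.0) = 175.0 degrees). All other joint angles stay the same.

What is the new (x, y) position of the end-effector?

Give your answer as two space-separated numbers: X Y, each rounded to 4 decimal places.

Answer: -33.2512 6.0374

Derivation:
joint[0] = (0.0000, 0.0000)  (base)
link 0: phi[0] = 175 = 175 deg
  cos(175 deg) = -0.9962, sin(175 deg) = 0.0872
  joint[1] = (0.0000, 0.0000) + 10.8 * (-0.9962, 0.0872) = (0.0000 + -10.7589, 0.0000 + 0.9413) = (-10.7589, 0.9413)
link 1: phi[1] = 175 + 10 = 185 deg
  cos(185 deg) = -0.9962, sin(185 deg) = -0.0872
  joint[2] = (-10.7589, 0.9413) + 7.6 * (-0.9962, -0.0872) = (-10.7589 + -7.5711, 0.9413 + -0.6624) = (-18.3300, 0.2789)
link 2: phi[2] = 175 + 10 + -15 = 170 deg
  cos(170 deg) = -0.9848, sin(170 deg) = 0.1736
  joint[3] = (-18.3300, 0.2789) + 4.2 * (-0.9848, 0.1736) = (-18.3300 + -4.1362, 0.2789 + 0.7293) = (-22.4662, 1.0082)
link 3: phi[3] = 175 + 10 + -15 + -15 = 155 deg
  cos(155 deg) = -0.9063, sin(155 deg) = 0.4226
  joint[4] = (-22.4662, 1.0082) + 11.9 * (-0.9063, 0.4226) = (-22.4662 + -10.7851, 1.0082 + 5.0292) = (-33.2512, 6.0374)
End effector: (-33.2512, 6.0374)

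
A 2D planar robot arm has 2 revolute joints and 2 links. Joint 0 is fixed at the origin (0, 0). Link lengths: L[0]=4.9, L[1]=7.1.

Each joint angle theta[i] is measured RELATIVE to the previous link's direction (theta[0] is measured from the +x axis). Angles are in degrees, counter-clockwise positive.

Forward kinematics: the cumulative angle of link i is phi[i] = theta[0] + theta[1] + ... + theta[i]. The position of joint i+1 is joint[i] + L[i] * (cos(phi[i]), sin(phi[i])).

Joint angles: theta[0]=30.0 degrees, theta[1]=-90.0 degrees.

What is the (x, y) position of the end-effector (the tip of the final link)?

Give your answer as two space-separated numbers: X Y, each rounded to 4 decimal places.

Answer: 7.7935 -3.6988

Derivation:
joint[0] = (0.0000, 0.0000)  (base)
link 0: phi[0] = 30 = 30 deg
  cos(30 deg) = 0.8660, sin(30 deg) = 0.5000
  joint[1] = (0.0000, 0.0000) + 4.9 * (0.8660, 0.5000) = (0.0000 + 4.2435, 0.0000 + 2.4500) = (4.2435, 2.4500)
link 1: phi[1] = 30 + -90 = -60 deg
  cos(-60 deg) = 0.5000, sin(-60 deg) = -0.8660
  joint[2] = (4.2435, 2.4500) + 7.1 * (0.5000, -0.8660) = (4.2435 + 3.5500, 2.4500 + -6.1488) = (7.7935, -3.6988)
End effector: (7.7935, -3.6988)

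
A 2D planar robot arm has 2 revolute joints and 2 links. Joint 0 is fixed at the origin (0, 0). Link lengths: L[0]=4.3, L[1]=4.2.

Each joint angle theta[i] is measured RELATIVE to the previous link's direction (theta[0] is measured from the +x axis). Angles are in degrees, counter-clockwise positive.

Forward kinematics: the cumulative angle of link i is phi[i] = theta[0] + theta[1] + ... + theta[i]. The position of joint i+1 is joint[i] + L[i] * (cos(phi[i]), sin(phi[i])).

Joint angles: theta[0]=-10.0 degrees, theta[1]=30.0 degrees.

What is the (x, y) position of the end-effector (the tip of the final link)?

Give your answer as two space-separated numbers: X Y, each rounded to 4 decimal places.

joint[0] = (0.0000, 0.0000)  (base)
link 0: phi[0] = -10 = -10 deg
  cos(-10 deg) = 0.9848, sin(-10 deg) = -0.1736
  joint[1] = (0.0000, 0.0000) + 4.3 * (0.9848, -0.1736) = (0.0000 + 4.2347, 0.0000 + -0.7467) = (4.2347, -0.7467)
link 1: phi[1] = -10 + 30 = 20 deg
  cos(20 deg) = 0.9397, sin(20 deg) = 0.3420
  joint[2] = (4.2347, -0.7467) + 4.2 * (0.9397, 0.3420) = (4.2347 + 3.9467, -0.7467 + 1.4365) = (8.1814, 0.6898)
End effector: (8.1814, 0.6898)

Answer: 8.1814 0.6898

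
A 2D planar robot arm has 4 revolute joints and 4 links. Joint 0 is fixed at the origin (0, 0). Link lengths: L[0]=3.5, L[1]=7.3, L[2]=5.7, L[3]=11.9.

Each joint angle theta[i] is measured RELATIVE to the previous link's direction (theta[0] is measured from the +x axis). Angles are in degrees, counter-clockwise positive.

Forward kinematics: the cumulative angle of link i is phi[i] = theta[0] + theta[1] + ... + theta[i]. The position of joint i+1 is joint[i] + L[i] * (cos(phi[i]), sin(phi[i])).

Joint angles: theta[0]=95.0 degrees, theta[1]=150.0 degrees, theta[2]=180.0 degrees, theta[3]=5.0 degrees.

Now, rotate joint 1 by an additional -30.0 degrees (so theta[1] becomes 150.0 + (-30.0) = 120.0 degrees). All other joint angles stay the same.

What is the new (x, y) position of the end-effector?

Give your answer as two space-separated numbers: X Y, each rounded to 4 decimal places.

joint[0] = (0.0000, 0.0000)  (base)
link 0: phi[0] = 95 = 95 deg
  cos(95 deg) = -0.0872, sin(95 deg) = 0.9962
  joint[1] = (0.0000, 0.0000) + 3.5 * (-0.0872, 0.9962) = (0.0000 + -0.3050, 0.0000 + 3.4867) = (-0.3050, 3.4867)
link 1: phi[1] = 95 + 120 = 215 deg
  cos(215 deg) = -0.8192, sin(215 deg) = -0.5736
  joint[2] = (-0.3050, 3.4867) + 7.3 * (-0.8192, -0.5736) = (-0.3050 + -5.9798, 3.4867 + -4.1871) = (-6.2849, -0.7004)
link 2: phi[2] = 95 + 120 + 180 = 395 deg
  cos(395 deg) = 0.8192, sin(395 deg) = 0.5736
  joint[3] = (-6.2849, -0.7004) + 5.7 * (0.8192, 0.5736) = (-6.2849 + 4.6692, -0.7004 + 3.2694) = (-1.6157, 2.5690)
link 3: phi[3] = 95 + 120 + 180 + 5 = 400 deg
  cos(400 deg) = 0.7660, sin(400 deg) = 0.6428
  joint[4] = (-1.6157, 2.5690) + 11.9 * (0.7660, 0.6428) = (-1.6157 + 9.1159, 2.5690 + 7.6492) = (7.5002, 10.2181)
End effector: (7.5002, 10.2181)

Answer: 7.5002 10.2181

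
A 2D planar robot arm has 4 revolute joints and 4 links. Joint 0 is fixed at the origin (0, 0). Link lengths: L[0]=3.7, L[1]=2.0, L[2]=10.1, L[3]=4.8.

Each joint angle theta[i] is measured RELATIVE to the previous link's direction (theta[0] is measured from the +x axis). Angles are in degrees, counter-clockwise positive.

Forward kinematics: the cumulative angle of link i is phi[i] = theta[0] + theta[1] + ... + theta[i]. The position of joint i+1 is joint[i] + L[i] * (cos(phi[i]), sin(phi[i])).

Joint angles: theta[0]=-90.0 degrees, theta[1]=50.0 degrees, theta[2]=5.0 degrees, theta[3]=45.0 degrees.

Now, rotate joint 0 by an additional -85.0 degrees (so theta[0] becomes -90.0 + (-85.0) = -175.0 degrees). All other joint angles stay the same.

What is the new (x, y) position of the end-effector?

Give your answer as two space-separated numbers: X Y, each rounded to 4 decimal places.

Answer: -8.6407 -15.3441

Derivation:
joint[0] = (0.0000, 0.0000)  (base)
link 0: phi[0] = -175 = -175 deg
  cos(-175 deg) = -0.9962, sin(-175 deg) = -0.0872
  joint[1] = (0.0000, 0.0000) + 3.7 * (-0.9962, -0.0872) = (0.0000 + -3.6859, 0.0000 + -0.3225) = (-3.6859, -0.3225)
link 1: phi[1] = -175 + 50 = -125 deg
  cos(-125 deg) = -0.5736, sin(-125 deg) = -0.8192
  joint[2] = (-3.6859, -0.3225) + 2 * (-0.5736, -0.8192) = (-3.6859 + -1.1472, -0.3225 + -1.6383) = (-4.8331, -1.9608)
link 2: phi[2] = -175 + 50 + 5 = -120 deg
  cos(-120 deg) = -0.5000, sin(-120 deg) = -0.8660
  joint[3] = (-4.8331, -1.9608) + 10.1 * (-0.5000, -0.8660) = (-4.8331 + -5.0500, -1.9608 + -8.7469) = (-9.8831, -10.7076)
link 3: phi[3] = -175 + 50 + 5 + 45 = -75 deg
  cos(-75 deg) = 0.2588, sin(-75 deg) = -0.9659
  joint[4] = (-9.8831, -10.7076) + 4.8 * (0.2588, -0.9659) = (-9.8831 + 1.2423, -10.7076 + -4.6364) = (-8.6407, -15.3441)
End effector: (-8.6407, -15.3441)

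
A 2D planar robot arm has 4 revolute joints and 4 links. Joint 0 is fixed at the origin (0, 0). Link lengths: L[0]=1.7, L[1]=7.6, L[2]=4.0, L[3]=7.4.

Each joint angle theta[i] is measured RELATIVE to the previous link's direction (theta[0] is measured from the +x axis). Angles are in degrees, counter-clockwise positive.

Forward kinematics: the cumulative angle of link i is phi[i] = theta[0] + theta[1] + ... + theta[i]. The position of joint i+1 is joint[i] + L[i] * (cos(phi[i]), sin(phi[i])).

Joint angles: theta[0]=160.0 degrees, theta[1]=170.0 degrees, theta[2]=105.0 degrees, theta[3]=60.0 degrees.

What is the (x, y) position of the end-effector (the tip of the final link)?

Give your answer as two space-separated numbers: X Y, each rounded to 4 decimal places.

Answer: 0.7870 5.8777

Derivation:
joint[0] = (0.0000, 0.0000)  (base)
link 0: phi[0] = 160 = 160 deg
  cos(160 deg) = -0.9397, sin(160 deg) = 0.3420
  joint[1] = (0.0000, 0.0000) + 1.7 * (-0.9397, 0.3420) = (0.0000 + -1.5975, 0.0000 + 0.5814) = (-1.5975, 0.5814)
link 1: phi[1] = 160 + 170 = 330 deg
  cos(330 deg) = 0.8660, sin(330 deg) = -0.5000
  joint[2] = (-1.5975, 0.5814) + 7.6 * (0.8660, -0.5000) = (-1.5975 + 6.5818, 0.5814 + -3.8000) = (4.9843, -3.2186)
link 2: phi[2] = 160 + 170 + 105 = 435 deg
  cos(435 deg) = 0.2588, sin(435 deg) = 0.9659
  joint[3] = (4.9843, -3.2186) + 4 * (0.2588, 0.9659) = (4.9843 + 1.0353, -3.2186 + 3.8637) = (6.0196, 0.6451)
link 3: phi[3] = 160 + 170 + 105 + 60 = 495 deg
  cos(495 deg) = -0.7071, sin(495 deg) = 0.7071
  joint[4] = (6.0196, 0.6451) + 7.4 * (-0.7071, 0.7071) = (6.0196 + -5.2326, 0.6451 + 5.2326) = (0.7870, 5.8777)
End effector: (0.7870, 5.8777)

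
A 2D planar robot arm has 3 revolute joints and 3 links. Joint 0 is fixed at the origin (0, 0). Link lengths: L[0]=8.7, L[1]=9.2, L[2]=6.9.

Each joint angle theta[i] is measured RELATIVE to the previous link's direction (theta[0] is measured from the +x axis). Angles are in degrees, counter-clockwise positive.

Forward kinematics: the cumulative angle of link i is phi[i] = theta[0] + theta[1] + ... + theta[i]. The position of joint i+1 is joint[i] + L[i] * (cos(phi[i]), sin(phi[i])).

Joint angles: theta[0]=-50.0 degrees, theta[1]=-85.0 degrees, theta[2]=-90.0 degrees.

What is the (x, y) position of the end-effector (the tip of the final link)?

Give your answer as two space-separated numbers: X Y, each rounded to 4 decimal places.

Answer: -5.7922 -8.2909

Derivation:
joint[0] = (0.0000, 0.0000)  (base)
link 0: phi[0] = -50 = -50 deg
  cos(-50 deg) = 0.6428, sin(-50 deg) = -0.7660
  joint[1] = (0.0000, 0.0000) + 8.7 * (0.6428, -0.7660) = (0.0000 + 5.5923, 0.0000 + -6.6646) = (5.5923, -6.6646)
link 1: phi[1] = -50 + -85 = -135 deg
  cos(-135 deg) = -0.7071, sin(-135 deg) = -0.7071
  joint[2] = (5.5923, -6.6646) + 9.2 * (-0.7071, -0.7071) = (5.5923 + -6.5054, -6.6646 + -6.5054) = (-0.9131, -13.1700)
link 2: phi[2] = -50 + -85 + -90 = -225 deg
  cos(-225 deg) = -0.7071, sin(-225 deg) = 0.7071
  joint[3] = (-0.9131, -13.1700) + 6.9 * (-0.7071, 0.7071) = (-0.9131 + -4.8790, -13.1700 + 4.8790) = (-5.7922, -8.2909)
End effector: (-5.7922, -8.2909)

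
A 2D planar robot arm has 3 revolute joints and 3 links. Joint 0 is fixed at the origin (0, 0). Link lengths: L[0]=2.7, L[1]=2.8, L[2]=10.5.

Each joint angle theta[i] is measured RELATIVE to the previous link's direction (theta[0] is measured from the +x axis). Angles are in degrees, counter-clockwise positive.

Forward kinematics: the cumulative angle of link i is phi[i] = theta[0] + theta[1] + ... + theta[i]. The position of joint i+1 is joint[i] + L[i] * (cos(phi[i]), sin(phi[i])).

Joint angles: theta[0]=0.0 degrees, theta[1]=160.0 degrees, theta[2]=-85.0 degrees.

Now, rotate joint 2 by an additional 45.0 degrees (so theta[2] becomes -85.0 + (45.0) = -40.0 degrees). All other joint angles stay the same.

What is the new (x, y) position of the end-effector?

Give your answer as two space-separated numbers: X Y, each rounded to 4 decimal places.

Answer: -5.1811 10.0509

Derivation:
joint[0] = (0.0000, 0.0000)  (base)
link 0: phi[0] = 0 = 0 deg
  cos(0 deg) = 1.0000, sin(0 deg) = 0.0000
  joint[1] = (0.0000, 0.0000) + 2.7 * (1.0000, 0.0000) = (0.0000 + 2.7000, 0.0000 + 0.0000) = (2.7000, 0.0000)
link 1: phi[1] = 0 + 160 = 160 deg
  cos(160 deg) = -0.9397, sin(160 deg) = 0.3420
  joint[2] = (2.7000, 0.0000) + 2.8 * (-0.9397, 0.3420) = (2.7000 + -2.6311, 0.0000 + 0.9577) = (0.0689, 0.9577)
link 2: phi[2] = 0 + 160 + -40 = 120 deg
  cos(120 deg) = -0.5000, sin(120 deg) = 0.8660
  joint[3] = (0.0689, 0.9577) + 10.5 * (-0.5000, 0.8660) = (0.0689 + -5.2500, 0.9577 + 9.0933) = (-5.1811, 10.0509)
End effector: (-5.1811, 10.0509)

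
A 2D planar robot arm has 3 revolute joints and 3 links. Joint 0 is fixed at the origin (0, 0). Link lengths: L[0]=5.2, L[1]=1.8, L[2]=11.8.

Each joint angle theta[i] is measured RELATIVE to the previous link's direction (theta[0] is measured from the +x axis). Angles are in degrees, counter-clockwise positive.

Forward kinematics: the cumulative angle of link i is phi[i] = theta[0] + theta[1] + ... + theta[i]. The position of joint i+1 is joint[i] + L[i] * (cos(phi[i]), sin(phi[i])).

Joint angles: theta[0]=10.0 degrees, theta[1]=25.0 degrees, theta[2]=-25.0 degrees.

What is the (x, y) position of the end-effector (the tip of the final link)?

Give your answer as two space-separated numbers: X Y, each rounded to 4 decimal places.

joint[0] = (0.0000, 0.0000)  (base)
link 0: phi[0] = 10 = 10 deg
  cos(10 deg) = 0.9848, sin(10 deg) = 0.1736
  joint[1] = (0.0000, 0.0000) + 5.2 * (0.9848, 0.1736) = (0.0000 + 5.1210, 0.0000 + 0.9030) = (5.1210, 0.9030)
link 1: phi[1] = 10 + 25 = 35 deg
  cos(35 deg) = 0.8192, sin(35 deg) = 0.5736
  joint[2] = (5.1210, 0.9030) + 1.8 * (0.8192, 0.5736) = (5.1210 + 1.4745, 0.9030 + 1.0324) = (6.5955, 1.9354)
link 2: phi[2] = 10 + 25 + -25 = 10 deg
  cos(10 deg) = 0.9848, sin(10 deg) = 0.1736
  joint[3] = (6.5955, 1.9354) + 11.8 * (0.9848, 0.1736) = (6.5955 + 11.6207, 1.9354 + 2.0490) = (18.2162, 3.9845)
End effector: (18.2162, 3.9845)

Answer: 18.2162 3.9845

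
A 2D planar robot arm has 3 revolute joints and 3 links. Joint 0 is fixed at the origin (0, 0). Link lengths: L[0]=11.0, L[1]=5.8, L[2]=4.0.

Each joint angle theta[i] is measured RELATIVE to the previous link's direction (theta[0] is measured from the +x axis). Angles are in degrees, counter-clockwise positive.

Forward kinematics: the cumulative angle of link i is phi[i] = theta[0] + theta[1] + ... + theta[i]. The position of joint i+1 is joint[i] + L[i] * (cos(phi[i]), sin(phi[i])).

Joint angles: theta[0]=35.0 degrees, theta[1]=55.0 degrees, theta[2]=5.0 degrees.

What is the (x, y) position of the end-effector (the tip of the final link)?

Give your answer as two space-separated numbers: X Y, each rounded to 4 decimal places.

joint[0] = (0.0000, 0.0000)  (base)
link 0: phi[0] = 35 = 35 deg
  cos(35 deg) = 0.8192, sin(35 deg) = 0.5736
  joint[1] = (0.0000, 0.0000) + 11 * (0.8192, 0.5736) = (0.0000 + 9.0107, 0.0000 + 6.3093) = (9.0107, 6.3093)
link 1: phi[1] = 35 + 55 = 90 deg
  cos(90 deg) = 0.0000, sin(90 deg) = 1.0000
  joint[2] = (9.0107, 6.3093) + 5.8 * (0.0000, 1.0000) = (9.0107 + 0.0000, 6.3093 + 5.8000) = (9.0107, 12.1093)
link 2: phi[2] = 35 + 55 + 5 = 95 deg
  cos(95 deg) = -0.0872, sin(95 deg) = 0.9962
  joint[3] = (9.0107, 12.1093) + 4 * (-0.0872, 0.9962) = (9.0107 + -0.3486, 12.1093 + 3.9848) = (8.6620, 16.0941)
End effector: (8.6620, 16.0941)

Answer: 8.6620 16.0941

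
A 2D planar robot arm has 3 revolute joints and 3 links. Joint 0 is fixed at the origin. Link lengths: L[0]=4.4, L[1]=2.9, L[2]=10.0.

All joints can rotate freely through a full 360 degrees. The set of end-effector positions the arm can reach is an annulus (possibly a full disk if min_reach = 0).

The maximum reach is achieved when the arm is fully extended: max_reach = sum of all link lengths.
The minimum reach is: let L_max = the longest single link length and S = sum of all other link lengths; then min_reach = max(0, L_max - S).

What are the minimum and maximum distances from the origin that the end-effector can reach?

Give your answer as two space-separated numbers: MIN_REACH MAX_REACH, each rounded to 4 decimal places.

Answer: 2.7000 17.3000

Derivation:
Link lengths: [4.4, 2.9, 10.0]
max_reach = 4.4 + 2.9 + 10 = 17.3
L_max = max([4.4, 2.9, 10.0]) = 10
S (sum of others) = 17.3 - 10 = 7.3
min_reach = max(0, 10 - 7.3) = max(0, 2.7) = 2.7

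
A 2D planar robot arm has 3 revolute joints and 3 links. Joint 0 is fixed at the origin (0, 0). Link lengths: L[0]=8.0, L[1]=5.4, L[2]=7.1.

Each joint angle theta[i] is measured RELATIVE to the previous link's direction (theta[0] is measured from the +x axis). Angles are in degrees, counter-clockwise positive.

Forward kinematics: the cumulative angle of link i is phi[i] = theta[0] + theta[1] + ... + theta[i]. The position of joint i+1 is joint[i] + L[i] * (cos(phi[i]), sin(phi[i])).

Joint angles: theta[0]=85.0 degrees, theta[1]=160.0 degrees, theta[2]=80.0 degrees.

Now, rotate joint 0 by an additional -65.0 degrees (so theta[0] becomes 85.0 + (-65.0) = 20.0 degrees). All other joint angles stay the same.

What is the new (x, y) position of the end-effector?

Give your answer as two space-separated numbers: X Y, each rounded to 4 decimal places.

joint[0] = (0.0000, 0.0000)  (base)
link 0: phi[0] = 20 = 20 deg
  cos(20 deg) = 0.9397, sin(20 deg) = 0.3420
  joint[1] = (0.0000, 0.0000) + 8 * (0.9397, 0.3420) = (0.0000 + 7.5175, 0.0000 + 2.7362) = (7.5175, 2.7362)
link 1: phi[1] = 20 + 160 = 180 deg
  cos(180 deg) = -1.0000, sin(180 deg) = 0.0000
  joint[2] = (7.5175, 2.7362) + 5.4 * (-1.0000, 0.0000) = (7.5175 + -5.4000, 2.7362 + 0.0000) = (2.1175, 2.7362)
link 2: phi[2] = 20 + 160 + 80 = 260 deg
  cos(260 deg) = -0.1736, sin(260 deg) = -0.9848
  joint[3] = (2.1175, 2.7362) + 7.1 * (-0.1736, -0.9848) = (2.1175 + -1.2329, 2.7362 + -6.9921) = (0.8846, -4.2560)
End effector: (0.8846, -4.2560)

Answer: 0.8846 -4.2560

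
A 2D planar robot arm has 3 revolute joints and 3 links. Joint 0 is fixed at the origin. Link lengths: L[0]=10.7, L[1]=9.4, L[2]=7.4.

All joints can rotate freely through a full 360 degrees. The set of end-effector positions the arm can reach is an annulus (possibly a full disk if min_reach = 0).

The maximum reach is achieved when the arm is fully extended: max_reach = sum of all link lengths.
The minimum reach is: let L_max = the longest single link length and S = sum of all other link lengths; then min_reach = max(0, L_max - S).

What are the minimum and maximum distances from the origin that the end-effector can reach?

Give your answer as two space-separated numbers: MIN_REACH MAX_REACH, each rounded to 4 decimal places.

Link lengths: [10.7, 9.4, 7.4]
max_reach = 10.7 + 9.4 + 7.4 = 27.5
L_max = max([10.7, 9.4, 7.4]) = 10.7
S (sum of others) = 27.5 - 10.7 = 16.8
min_reach = max(0, 10.7 - 16.8) = max(0, -6.1) = 0

Answer: 0.0000 27.5000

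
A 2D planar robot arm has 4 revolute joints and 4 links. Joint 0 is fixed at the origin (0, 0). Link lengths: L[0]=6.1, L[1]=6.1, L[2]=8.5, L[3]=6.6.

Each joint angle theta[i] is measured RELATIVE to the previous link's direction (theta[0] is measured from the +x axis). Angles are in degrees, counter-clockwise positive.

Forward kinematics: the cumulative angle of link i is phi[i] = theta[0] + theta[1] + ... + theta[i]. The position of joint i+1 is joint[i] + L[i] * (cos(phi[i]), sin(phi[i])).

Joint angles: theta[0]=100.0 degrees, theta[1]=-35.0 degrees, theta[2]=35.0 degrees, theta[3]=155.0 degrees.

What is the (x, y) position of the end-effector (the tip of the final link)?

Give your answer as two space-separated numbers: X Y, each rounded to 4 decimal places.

joint[0] = (0.0000, 0.0000)  (base)
link 0: phi[0] = 100 = 100 deg
  cos(100 deg) = -0.1736, sin(100 deg) = 0.9848
  joint[1] = (0.0000, 0.0000) + 6.1 * (-0.1736, 0.9848) = (0.0000 + -1.0593, 0.0000 + 6.0073) = (-1.0593, 6.0073)
link 1: phi[1] = 100 + -35 = 65 deg
  cos(65 deg) = 0.4226, sin(65 deg) = 0.9063
  joint[2] = (-1.0593, 6.0073) + 6.1 * (0.4226, 0.9063) = (-1.0593 + 2.5780, 6.0073 + 5.5285) = (1.5187, 11.5358)
link 2: phi[2] = 100 + -35 + 35 = 100 deg
  cos(100 deg) = -0.1736, sin(100 deg) = 0.9848
  joint[3] = (1.5187, 11.5358) + 8.5 * (-0.1736, 0.9848) = (1.5187 + -1.4760, 11.5358 + 8.3709) = (0.0427, 19.9067)
link 3: phi[3] = 100 + -35 + 35 + 155 = 255 deg
  cos(255 deg) = -0.2588, sin(255 deg) = -0.9659
  joint[4] = (0.0427, 19.9067) + 6.6 * (-0.2588, -0.9659) = (0.0427 + -1.7082, 19.9067 + -6.3751) = (-1.6655, 13.5316)
End effector: (-1.6655, 13.5316)

Answer: -1.6655 13.5316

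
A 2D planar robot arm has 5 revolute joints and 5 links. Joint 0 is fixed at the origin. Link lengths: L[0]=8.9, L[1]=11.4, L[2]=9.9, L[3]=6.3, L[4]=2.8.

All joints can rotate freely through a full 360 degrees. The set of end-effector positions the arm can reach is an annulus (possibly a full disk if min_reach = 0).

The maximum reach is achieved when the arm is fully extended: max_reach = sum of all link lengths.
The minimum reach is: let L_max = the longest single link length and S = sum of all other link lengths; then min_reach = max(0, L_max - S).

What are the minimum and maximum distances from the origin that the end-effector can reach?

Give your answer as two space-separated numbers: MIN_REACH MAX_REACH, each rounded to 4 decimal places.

Link lengths: [8.9, 11.4, 9.9, 6.3, 2.8]
max_reach = 8.9 + 11.4 + 9.9 + 6.3 + 2.8 = 39.3
L_max = max([8.9, 11.4, 9.9, 6.3, 2.8]) = 11.4
S (sum of others) = 39.3 - 11.4 = 27.9
min_reach = max(0, 11.4 - 27.9) = max(0, -16.5) = 0

Answer: 0.0000 39.3000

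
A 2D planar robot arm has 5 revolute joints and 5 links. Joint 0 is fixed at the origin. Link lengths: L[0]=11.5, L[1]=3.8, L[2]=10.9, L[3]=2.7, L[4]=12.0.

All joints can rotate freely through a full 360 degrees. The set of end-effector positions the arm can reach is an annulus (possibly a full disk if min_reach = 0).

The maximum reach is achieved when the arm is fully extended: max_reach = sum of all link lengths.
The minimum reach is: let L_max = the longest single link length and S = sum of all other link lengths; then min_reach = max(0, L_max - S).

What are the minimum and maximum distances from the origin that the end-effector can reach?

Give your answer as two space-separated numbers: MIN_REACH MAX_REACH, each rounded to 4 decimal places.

Answer: 0.0000 40.9000

Derivation:
Link lengths: [11.5, 3.8, 10.9, 2.7, 12.0]
max_reach = 11.5 + 3.8 + 10.9 + 2.7 + 12 = 40.9
L_max = max([11.5, 3.8, 10.9, 2.7, 12.0]) = 12
S (sum of others) = 40.9 - 12 = 28.9
min_reach = max(0, 12 - 28.9) = max(0, -16.9) = 0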